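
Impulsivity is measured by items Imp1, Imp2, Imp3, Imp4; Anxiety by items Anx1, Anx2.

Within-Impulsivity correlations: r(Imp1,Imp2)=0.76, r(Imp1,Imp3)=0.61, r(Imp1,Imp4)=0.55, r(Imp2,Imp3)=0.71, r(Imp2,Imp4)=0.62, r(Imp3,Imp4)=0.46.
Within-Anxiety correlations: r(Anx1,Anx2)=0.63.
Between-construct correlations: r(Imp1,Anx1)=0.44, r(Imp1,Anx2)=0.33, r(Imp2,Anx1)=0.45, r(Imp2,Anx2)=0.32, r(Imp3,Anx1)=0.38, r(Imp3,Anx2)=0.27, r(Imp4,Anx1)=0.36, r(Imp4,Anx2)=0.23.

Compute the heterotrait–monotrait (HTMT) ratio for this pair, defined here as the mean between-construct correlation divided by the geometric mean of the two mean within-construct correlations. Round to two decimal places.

0.56

Between-construct mean = 2.78/8 = 0.3475.
Mean within-Imp = 3.71/6 = 0.6183; mean within-Anx = 0.63/1 = 0.6300.
Geometric mean = √(0.6183 × 0.6300) = 0.6241.
HTMT = 0.3475 / 0.6241 = 0.56.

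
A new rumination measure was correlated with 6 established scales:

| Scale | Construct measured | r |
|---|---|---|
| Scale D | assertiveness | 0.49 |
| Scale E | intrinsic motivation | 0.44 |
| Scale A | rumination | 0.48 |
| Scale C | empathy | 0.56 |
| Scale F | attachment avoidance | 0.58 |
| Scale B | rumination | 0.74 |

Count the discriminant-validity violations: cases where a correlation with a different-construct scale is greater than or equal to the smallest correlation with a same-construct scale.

3

Convergent (same construct = rumination): Scale A, Scale B.
Smallest convergent = 0.48. Discriminant values: 0.49, 0.44, 0.56, 0.58; count ≥ 0.48 → 3.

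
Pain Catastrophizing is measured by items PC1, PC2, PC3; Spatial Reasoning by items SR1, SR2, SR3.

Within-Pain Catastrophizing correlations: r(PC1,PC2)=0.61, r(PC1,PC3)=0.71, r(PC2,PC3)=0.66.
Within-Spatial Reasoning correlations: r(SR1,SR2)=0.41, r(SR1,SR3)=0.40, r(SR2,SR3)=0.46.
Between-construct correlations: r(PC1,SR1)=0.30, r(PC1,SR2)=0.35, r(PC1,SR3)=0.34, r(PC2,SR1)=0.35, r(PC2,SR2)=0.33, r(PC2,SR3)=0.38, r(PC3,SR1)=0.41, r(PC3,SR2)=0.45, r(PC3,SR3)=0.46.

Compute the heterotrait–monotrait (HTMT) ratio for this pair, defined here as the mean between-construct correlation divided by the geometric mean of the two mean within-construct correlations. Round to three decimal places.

0.708

Mean heterotrait r = 3.37/9 = 0.3744.
Mean within-PC = 1.98/3 = 0.6600; mean within-SR = 1.27/3 = 0.4233.
Geometric mean = √(0.6600 × 0.4233) = 0.5286.
HTMT = 0.3744 / 0.5286 = 0.708.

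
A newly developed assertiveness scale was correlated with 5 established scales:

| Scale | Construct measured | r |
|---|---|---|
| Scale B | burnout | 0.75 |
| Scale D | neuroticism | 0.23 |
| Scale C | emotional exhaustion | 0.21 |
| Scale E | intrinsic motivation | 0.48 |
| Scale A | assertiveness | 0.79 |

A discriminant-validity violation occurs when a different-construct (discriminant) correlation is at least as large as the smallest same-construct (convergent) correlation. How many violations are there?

Convergent (same construct = assertiveness): Scale A.
Smallest convergent = 0.79. Discriminant values: 0.75, 0.23, 0.21, 0.48; count ≥ 0.79 → 0.

0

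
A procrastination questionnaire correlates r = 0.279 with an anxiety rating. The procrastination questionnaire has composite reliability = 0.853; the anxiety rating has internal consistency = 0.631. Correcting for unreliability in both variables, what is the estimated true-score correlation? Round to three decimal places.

0.380

r_true = r_obs / √(r_xx · r_yy) = 0.279 / √(0.853 × 0.631) = 0.279 / √0.538243 = 0.279 / 0.7337 ≈ 0.380.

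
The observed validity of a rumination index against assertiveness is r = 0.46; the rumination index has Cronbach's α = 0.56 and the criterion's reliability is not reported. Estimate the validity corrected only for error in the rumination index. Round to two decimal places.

0.61

Single correction: r_c = r_obs / √r_xx = 0.46 / √0.56 = 0.46 / 0.7483 ≈ 0.61.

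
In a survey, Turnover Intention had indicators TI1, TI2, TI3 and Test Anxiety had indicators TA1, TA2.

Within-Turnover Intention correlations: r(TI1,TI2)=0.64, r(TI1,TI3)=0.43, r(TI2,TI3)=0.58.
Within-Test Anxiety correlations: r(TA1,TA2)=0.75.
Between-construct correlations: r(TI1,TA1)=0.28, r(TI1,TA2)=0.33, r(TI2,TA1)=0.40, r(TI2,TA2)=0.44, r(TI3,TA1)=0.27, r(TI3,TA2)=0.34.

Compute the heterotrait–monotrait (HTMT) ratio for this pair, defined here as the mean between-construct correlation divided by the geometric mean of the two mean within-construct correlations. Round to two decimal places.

Mean between = 2.06/6 = 0.3433.
Mean within-TI = 1.65/3 = 0.5500; mean within-TA = 0.75/1 = 0.7500.
Geometric mean = √(0.5500 × 0.7500) = 0.6423.
HTMT = 0.3433 / 0.6423 = 0.53.

0.53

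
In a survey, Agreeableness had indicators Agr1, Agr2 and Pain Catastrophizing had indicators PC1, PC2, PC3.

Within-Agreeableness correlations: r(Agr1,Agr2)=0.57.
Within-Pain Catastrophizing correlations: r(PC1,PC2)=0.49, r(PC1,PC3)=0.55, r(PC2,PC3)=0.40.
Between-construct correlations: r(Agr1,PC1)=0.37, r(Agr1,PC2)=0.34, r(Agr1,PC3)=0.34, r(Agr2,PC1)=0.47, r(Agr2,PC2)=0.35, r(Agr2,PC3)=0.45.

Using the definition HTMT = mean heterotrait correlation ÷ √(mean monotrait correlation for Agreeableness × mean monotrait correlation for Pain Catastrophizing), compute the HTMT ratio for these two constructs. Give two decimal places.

Mean heterotrait r = 2.32/6 = 0.3867.
Mean within-Agr = 0.57/1 = 0.5700; mean within-PC = 1.44/3 = 0.4800.
Geometric mean = √(0.5700 × 0.4800) = 0.5231.
HTMT = 0.3867 / 0.5231 = 0.74.

0.74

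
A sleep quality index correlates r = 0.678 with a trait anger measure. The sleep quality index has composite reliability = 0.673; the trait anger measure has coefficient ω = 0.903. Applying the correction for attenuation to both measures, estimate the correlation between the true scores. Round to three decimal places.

r_true = r_obs / √(r_xx · r_yy) = 0.678 / √(0.673 × 0.903) = 0.678 / √0.607719 = 0.678 / 0.7796 ≈ 0.870.

0.870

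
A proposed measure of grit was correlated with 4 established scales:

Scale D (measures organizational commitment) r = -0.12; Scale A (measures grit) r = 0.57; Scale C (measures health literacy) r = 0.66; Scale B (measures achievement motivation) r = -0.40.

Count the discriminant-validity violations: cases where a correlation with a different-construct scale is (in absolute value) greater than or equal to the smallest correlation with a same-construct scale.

Convergent (same construct = grit): Scale A.
Smallest convergent = 0.57. Discriminant |r|: 0.12, 0.66, 0.40; count ≥ 0.57 → 1.

1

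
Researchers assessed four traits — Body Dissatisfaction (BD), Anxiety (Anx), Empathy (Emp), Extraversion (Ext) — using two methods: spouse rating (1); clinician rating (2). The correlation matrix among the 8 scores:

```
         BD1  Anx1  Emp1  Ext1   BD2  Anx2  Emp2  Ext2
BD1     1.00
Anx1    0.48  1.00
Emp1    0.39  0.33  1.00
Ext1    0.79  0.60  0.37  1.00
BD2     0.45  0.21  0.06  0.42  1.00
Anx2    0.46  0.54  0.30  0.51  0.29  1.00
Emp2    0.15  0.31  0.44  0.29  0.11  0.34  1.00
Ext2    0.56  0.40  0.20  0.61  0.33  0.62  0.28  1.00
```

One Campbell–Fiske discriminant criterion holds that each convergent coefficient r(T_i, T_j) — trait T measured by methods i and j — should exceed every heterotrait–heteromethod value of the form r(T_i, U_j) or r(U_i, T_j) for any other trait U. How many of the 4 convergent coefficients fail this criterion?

Convergent coefficients and their comparison sets:
BD (methods 1·2): 0.45 vs {0.46, 0.21, 0.15, 0.06, 0.56, 0.42} → fail.
Anx (methods 1·2): 0.54 vs {0.21, 0.46, 0.31, 0.30, 0.40, 0.51} → pass.
Emp (methods 1·2): 0.44 vs {0.06, 0.15, 0.30, 0.31, 0.20, 0.29} → pass.
Ext (methods 1·2): 0.61 vs {0.42, 0.56, 0.51, 0.40, 0.29, 0.20} → pass.
1 of 4 fail.

1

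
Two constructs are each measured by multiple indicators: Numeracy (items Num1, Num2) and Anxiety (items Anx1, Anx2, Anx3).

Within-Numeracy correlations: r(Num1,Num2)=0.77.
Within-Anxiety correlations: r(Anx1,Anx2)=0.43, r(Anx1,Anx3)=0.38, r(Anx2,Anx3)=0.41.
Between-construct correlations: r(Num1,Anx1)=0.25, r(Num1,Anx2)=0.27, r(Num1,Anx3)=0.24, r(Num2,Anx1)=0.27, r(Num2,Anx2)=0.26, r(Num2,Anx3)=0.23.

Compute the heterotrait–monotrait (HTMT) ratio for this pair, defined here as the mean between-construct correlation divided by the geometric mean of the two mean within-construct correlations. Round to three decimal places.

Between-construct mean = 1.52/6 = 0.2533.
Mean within-Num = 0.77/1 = 0.7700; mean within-Anx = 1.22/3 = 0.4067.
Geometric mean = √(0.7700 × 0.4067) = 0.5596.
HTMT = 0.2533 / 0.5596 = 0.453.

0.453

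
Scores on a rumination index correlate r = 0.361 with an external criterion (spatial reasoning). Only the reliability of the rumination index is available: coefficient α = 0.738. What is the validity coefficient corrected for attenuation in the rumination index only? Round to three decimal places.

Single correction: r_c = r_obs / √r_xx = 0.361 / √0.738 = 0.361 / 0.8591 ≈ 0.420.

0.420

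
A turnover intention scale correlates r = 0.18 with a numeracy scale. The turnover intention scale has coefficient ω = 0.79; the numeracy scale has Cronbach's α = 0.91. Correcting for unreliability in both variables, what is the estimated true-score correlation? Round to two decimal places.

r_true = r_obs / √(r_xx · r_yy) = 0.18 / √(0.79 × 0.91) = 0.18 / √0.7189 = 0.18 / 0.8479 ≈ 0.21.

0.21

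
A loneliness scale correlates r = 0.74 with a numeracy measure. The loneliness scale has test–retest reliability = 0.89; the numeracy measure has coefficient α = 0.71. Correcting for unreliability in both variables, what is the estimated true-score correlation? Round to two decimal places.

0.93

r_true = r_obs / √(r_xx · r_yy) = 0.74 / √(0.89 × 0.71) = 0.74 / √0.6319 = 0.74 / 0.7949 ≈ 0.93.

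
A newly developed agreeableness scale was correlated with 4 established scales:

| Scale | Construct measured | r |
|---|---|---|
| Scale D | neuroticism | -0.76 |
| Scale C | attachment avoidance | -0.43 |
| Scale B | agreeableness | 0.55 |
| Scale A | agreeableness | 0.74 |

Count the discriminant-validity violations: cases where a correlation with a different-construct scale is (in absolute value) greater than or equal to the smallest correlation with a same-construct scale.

1

Convergent (same construct = agreeableness): Scale B, Scale A.
Smallest convergent = 0.55. Discriminant |r|: 0.76, 0.43; count ≥ 0.55 → 1.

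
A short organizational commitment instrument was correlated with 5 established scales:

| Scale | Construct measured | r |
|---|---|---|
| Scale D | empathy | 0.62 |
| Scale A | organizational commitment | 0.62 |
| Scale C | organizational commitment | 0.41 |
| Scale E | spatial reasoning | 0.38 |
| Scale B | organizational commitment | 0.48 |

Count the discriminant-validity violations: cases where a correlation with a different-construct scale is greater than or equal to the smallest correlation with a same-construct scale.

1

Convergent (same construct = organizational commitment): Scale A, Scale C, Scale B.
Smallest convergent = 0.41. Discriminant values: 0.62, 0.38; count ≥ 0.41 → 1.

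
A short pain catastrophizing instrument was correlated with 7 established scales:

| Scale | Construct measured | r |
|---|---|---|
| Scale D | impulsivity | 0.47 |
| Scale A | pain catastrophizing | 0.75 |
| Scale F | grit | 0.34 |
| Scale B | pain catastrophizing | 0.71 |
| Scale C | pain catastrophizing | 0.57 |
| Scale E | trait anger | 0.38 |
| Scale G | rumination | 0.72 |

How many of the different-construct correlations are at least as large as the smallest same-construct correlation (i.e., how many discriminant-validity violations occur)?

Convergent (same construct = pain catastrophizing): Scale A, Scale B, Scale C.
Smallest convergent = 0.57. Discriminant values: 0.47, 0.34, 0.38, 0.72; count ≥ 0.57 → 1.

1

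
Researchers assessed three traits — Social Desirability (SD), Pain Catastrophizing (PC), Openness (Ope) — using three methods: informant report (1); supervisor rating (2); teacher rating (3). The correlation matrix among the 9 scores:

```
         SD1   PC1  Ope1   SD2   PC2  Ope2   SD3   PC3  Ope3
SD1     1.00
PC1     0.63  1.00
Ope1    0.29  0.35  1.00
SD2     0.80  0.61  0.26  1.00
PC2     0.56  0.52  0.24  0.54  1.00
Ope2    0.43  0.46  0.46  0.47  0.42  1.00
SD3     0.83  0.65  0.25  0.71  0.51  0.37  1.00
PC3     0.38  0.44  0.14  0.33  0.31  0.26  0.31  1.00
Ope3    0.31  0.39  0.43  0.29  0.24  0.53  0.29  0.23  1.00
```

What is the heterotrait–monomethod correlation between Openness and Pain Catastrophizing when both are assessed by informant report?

0.35

Different traits, same method: r(Ope1, PC1) = 0.35.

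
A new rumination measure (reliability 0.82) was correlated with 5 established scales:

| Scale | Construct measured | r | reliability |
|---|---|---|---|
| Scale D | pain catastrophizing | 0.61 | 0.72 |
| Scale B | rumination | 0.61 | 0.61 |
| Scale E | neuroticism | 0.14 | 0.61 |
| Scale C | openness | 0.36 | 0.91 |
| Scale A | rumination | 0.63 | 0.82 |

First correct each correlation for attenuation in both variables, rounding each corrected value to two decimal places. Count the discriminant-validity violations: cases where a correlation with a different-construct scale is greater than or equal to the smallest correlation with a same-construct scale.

1

Disattenuated r (r / √(r_scale · r_new)):
  Scale D (disc): 0.61 / √(0.72·0.82) = 0.79
  Scale B (conv): 0.61 / √(0.61·0.82) = 0.86
  Scale E (disc): 0.14 / √(0.61·0.82) = 0.20
  Scale C (disc): 0.36 / √(0.91·0.82) = 0.42
  Scale A (conv): 0.63 / √(0.82·0.82) = 0.77
Smallest convergent = 0.77. Discriminant values: 0.79, 0.20, 0.42; count ≥ 0.77 → 1.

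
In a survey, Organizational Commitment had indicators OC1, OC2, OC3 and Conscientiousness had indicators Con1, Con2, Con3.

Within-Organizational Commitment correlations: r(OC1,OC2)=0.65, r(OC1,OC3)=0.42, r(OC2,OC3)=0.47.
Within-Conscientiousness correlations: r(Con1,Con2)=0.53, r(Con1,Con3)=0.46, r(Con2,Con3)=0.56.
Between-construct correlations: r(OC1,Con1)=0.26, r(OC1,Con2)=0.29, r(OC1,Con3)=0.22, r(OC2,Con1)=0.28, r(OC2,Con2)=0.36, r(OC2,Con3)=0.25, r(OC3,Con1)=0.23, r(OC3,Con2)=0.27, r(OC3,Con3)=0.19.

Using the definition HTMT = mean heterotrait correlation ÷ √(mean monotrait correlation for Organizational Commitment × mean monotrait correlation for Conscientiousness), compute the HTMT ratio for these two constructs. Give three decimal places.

0.507

Mean heterotrait r = 2.35/9 = 0.2611.
Mean within-OC = 1.54/3 = 0.5133; mean within-Con = 1.55/3 = 0.5167.
Geometric mean = √(0.5133 × 0.5167) = 0.5150.
HTMT = 0.2611 / 0.5150 = 0.507.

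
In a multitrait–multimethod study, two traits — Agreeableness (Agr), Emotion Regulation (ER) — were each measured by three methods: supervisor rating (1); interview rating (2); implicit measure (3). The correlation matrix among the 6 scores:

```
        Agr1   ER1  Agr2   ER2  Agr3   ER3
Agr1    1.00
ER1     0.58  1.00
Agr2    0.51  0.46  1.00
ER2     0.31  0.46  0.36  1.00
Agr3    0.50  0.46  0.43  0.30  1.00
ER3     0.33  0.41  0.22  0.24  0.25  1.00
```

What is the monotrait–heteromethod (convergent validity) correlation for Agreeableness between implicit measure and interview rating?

Same trait (Agr), different methods: r(Agr3, Agr2) = 0.43.

0.43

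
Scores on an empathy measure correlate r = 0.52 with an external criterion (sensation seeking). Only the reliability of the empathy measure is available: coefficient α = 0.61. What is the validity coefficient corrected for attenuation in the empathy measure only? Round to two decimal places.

Single correction: r_c = r_obs / √r_xx = 0.52 / √0.61 = 0.52 / 0.7810 ≈ 0.67.

0.67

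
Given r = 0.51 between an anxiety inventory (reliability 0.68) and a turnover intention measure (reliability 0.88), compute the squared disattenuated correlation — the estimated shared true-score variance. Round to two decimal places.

0.43

Disattenuated r = 0.51 / √(0.68 × 0.88) = 0.51 / 0.7736 = 0.6593.
Shared true-score variance = 0.6593² = 0.4347 ≈ 0.43.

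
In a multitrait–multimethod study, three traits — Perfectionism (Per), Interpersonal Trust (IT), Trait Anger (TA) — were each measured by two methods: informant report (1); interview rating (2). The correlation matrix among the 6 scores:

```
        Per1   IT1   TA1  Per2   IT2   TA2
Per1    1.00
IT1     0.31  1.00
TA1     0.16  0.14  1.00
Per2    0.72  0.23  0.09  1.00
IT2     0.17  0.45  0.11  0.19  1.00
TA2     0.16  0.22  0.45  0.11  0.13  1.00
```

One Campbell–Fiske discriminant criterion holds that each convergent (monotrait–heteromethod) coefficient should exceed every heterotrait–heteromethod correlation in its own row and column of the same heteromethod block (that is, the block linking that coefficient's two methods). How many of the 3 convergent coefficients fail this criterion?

0

Convergent coefficients and their comparison sets:
Per (methods 1·2): 0.72 vs {0.17, 0.23, 0.16, 0.09} → pass.
IT (methods 1·2): 0.45 vs {0.23, 0.17, 0.22, 0.11} → pass.
TA (methods 1·2): 0.45 vs {0.09, 0.16, 0.11, 0.22} → pass.
0 of 3 fail.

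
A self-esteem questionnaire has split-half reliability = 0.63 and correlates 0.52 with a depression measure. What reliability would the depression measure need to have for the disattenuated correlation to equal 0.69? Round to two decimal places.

r_true = r_obs / √(r_xx · r_yy) ⇒ 0.69 = 0.52 / √(0.63 · r_yy).
√(0.63 · r_yy) = 0.52 / 0.69 = 0.7536; 0.63 · r_yy = 0.5679; r_yy = 0.5679 / 0.63 ≈ 0.90.

0.90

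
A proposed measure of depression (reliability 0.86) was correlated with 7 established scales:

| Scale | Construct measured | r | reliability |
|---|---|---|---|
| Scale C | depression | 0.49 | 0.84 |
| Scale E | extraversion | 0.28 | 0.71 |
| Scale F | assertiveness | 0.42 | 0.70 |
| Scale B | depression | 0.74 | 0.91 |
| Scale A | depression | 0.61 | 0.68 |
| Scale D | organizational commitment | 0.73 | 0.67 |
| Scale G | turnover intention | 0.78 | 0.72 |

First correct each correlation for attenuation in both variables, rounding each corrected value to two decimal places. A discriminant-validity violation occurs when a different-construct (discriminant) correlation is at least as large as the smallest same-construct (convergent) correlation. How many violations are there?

Disattenuated r (r / √(r_scale · r_new)):
  Scale C (conv): 0.49 / √(0.84·0.86) = 0.58
  Scale E (disc): 0.28 / √(0.71·0.86) = 0.36
  Scale F (disc): 0.42 / √(0.70·0.86) = 0.54
  Scale B (conv): 0.74 / √(0.91·0.86) = 0.84
  Scale A (conv): 0.61 / √(0.68·0.86) = 0.80
  Scale D (disc): 0.73 / √(0.67·0.86) = 0.96
  Scale G (disc): 0.78 / √(0.72·0.86) = 0.99
Smallest convergent = 0.58. Discriminant values: 0.36, 0.54, 0.96, 0.99; count ≥ 0.58 → 2.

2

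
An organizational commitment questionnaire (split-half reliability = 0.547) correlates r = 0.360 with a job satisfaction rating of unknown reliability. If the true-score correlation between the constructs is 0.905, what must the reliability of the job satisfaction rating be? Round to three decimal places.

r_true = r_obs / √(r_xx · r_yy) ⇒ 0.905 = 0.360 / √(0.547 · r_yy).
√(0.547 · r_yy) = 0.360 / 0.905 = 0.3978; 0.547 · r_yy = 0.1582; r_yy = 0.1582 / 0.547 ≈ 0.289.

0.289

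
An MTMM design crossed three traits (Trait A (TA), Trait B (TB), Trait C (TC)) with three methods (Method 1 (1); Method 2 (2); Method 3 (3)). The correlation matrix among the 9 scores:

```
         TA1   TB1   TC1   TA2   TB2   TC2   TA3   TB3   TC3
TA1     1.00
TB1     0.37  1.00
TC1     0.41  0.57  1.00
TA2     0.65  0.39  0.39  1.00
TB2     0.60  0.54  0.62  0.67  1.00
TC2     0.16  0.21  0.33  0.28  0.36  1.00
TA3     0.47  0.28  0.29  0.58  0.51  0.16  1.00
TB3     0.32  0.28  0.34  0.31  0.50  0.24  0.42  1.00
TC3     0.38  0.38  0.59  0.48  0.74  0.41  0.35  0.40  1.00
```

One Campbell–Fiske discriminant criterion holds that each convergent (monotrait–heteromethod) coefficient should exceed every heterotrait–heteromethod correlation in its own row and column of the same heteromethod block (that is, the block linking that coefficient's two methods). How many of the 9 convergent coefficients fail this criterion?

Checking each validity diagonal entry against its comparison values:
TA (methods 1·2): 0.65 vs {0.60, 0.39, 0.16, 0.39} → pass.
TA (methods 1·3): 0.47 vs {0.32, 0.28, 0.38, 0.29} → pass.
TA (methods 2·3): 0.58 vs {0.31, 0.51, 0.48, 0.16} → pass.
TB (methods 1·2): 0.54 vs {0.39, 0.60, 0.21, 0.62} → fail.
TB (methods 1·3): 0.28 vs {0.28, 0.32, 0.38, 0.34} → fail.
TB (methods 2·3): 0.50 vs {0.51, 0.31, 0.74, 0.24} → fail.
TC (methods 1·2): 0.33 vs {0.39, 0.16, 0.62, 0.21} → fail.
TC (methods 1·3): 0.59 vs {0.29, 0.38, 0.34, 0.38} → pass.
TC (methods 2·3): 0.41 vs {0.16, 0.48, 0.24, 0.74} → fail.
5 of 9 fail.

5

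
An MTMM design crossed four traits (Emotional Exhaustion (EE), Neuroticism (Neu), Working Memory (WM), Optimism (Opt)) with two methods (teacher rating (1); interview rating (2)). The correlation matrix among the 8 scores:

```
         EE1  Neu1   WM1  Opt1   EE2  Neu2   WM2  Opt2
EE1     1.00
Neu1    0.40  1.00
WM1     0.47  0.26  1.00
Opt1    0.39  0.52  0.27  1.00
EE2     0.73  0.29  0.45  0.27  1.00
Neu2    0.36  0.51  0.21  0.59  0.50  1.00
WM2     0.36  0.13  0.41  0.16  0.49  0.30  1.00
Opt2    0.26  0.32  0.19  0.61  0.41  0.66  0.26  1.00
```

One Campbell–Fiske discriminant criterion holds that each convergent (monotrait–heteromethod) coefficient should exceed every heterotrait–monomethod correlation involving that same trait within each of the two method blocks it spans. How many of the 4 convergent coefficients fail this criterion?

3

Checking each validity diagonal entry against its comparison values:
EE (methods 1·2): 0.73 vs {0.40, 0.50, 0.47, 0.49, 0.39, 0.41} → pass.
Neu (methods 1·2): 0.51 vs {0.40, 0.50, 0.26, 0.30, 0.52, 0.66} → fail.
WM (methods 1·2): 0.41 vs {0.47, 0.49, 0.26, 0.30, 0.27, 0.26} → fail.
Opt (methods 1·2): 0.61 vs {0.39, 0.41, 0.52, 0.66, 0.27, 0.26} → fail.
3 of 4 fail.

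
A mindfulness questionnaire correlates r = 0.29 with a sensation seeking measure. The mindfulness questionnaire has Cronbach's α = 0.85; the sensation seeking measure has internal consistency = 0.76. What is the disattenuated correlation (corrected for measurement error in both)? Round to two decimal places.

0.36

r_true = r_obs / √(r_xx · r_yy) = 0.29 / √(0.85 × 0.76) = 0.29 / √0.6460 = 0.29 / 0.8037 ≈ 0.36.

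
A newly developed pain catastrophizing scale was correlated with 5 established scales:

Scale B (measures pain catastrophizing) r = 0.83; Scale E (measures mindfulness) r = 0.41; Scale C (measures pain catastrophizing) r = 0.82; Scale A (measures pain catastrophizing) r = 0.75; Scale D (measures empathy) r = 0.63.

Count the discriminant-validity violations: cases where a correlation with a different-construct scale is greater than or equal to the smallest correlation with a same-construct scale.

0

Convergent (same construct = pain catastrophizing): Scale B, Scale C, Scale A.
Smallest convergent = 0.75. Discriminant values: 0.41, 0.63; count ≥ 0.75 → 0.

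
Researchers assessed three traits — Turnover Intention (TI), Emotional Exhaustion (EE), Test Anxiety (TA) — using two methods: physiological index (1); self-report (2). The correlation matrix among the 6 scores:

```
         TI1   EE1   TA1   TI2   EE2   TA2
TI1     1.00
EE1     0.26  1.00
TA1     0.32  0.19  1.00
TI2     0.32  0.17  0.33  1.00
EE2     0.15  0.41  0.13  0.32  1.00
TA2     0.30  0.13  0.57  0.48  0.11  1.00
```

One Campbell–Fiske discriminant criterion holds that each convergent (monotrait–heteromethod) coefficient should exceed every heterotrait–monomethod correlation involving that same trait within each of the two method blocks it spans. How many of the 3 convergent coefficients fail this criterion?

1

Each convergent coefficient versus the relevant comparison correlations:
TI (methods 1·2): 0.32 vs {0.26, 0.32, 0.32, 0.48} → fail.
EE (methods 1·2): 0.41 vs {0.26, 0.32, 0.19, 0.11} → pass.
TA (methods 1·2): 0.57 vs {0.32, 0.48, 0.19, 0.11} → pass.
1 of 3 fail.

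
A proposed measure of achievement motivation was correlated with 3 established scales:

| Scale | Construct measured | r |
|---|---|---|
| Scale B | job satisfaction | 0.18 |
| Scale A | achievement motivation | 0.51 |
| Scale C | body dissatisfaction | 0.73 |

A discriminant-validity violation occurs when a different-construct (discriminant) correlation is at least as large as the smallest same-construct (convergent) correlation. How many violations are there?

Convergent (same construct = achievement motivation): Scale A.
Smallest convergent = 0.51. Discriminant values: 0.18, 0.73; count ≥ 0.51 → 1.

1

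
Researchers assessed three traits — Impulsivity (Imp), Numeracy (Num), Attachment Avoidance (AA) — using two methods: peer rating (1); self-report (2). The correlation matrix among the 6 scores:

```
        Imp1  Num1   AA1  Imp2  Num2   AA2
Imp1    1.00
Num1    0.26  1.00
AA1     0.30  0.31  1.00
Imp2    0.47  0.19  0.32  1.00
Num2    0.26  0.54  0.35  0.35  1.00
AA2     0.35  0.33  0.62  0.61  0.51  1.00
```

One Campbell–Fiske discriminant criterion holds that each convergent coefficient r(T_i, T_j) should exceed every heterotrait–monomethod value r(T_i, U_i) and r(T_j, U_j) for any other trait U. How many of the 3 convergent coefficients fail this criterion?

Checking each validity diagonal entry against its comparison values:
Imp (methods 1·2): 0.47 vs {0.26, 0.35, 0.30, 0.61} → fail.
Num (methods 1·2): 0.54 vs {0.26, 0.35, 0.31, 0.51} → pass.
AA (methods 1·2): 0.62 vs {0.30, 0.61, 0.31, 0.51} → pass.
1 of 3 fail.

1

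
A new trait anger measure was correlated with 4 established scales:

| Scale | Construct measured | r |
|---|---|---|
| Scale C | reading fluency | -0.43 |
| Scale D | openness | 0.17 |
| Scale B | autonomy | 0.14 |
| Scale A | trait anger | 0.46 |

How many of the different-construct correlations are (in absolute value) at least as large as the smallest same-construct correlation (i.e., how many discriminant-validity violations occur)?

0

Convergent (same construct = trait anger): Scale A.
Smallest convergent = 0.46. Discriminant |r|: 0.43, 0.17, 0.14; count ≥ 0.46 → 0.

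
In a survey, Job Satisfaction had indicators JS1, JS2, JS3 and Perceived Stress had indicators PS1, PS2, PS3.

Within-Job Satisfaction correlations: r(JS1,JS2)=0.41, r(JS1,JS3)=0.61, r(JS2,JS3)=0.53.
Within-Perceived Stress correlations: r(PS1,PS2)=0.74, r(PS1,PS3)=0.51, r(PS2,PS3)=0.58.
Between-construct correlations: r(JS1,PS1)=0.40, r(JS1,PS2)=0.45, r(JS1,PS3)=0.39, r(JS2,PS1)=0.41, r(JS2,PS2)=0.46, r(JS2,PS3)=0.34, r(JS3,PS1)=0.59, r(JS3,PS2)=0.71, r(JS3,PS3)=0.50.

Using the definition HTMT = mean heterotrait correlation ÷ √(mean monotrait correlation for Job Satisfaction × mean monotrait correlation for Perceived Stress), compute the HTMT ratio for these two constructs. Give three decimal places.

0.841

Mean heterotrait r = 4.25/9 = 0.4722.
Mean within-JS = 1.55/3 = 0.5167; mean within-PS = 1.83/3 = 0.6100.
Geometric mean = √(0.5167 × 0.6100) = 0.5614.
HTMT = 0.4722 / 0.5614 = 0.841.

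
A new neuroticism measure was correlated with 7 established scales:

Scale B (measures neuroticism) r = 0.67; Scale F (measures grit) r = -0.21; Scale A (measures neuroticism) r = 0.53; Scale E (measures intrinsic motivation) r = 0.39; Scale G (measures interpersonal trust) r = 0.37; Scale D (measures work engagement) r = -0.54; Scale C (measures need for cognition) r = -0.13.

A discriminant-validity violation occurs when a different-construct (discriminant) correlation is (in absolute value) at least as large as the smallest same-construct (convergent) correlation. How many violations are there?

Convergent (same construct = neuroticism): Scale B, Scale A.
Smallest convergent = 0.53. Discriminant |r|: 0.21, 0.39, 0.37, 0.54, 0.13; count ≥ 0.53 → 1.

1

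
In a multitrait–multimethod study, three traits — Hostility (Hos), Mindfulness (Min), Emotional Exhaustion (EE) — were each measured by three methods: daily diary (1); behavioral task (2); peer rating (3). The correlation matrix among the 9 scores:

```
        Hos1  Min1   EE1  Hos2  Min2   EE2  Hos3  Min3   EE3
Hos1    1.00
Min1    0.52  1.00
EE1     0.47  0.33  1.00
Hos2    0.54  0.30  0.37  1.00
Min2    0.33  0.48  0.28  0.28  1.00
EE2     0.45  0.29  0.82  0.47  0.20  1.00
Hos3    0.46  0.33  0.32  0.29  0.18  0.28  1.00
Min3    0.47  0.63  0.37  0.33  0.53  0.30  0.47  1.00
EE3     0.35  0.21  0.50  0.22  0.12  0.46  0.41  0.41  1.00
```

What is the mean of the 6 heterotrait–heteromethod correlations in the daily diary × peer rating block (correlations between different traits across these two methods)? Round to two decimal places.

HTHM values (method 1 × method 3): 0.47, 0.35, 0.33, 0.21, 0.32, 0.37; mean = 2.05/6 = 0.34.

0.34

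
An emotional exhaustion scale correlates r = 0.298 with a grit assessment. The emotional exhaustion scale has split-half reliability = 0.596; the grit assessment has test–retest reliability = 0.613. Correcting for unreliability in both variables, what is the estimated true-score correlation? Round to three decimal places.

r_true = r_obs / √(r_xx · r_yy) = 0.298 / √(0.596 × 0.613) = 0.298 / √0.365348 = 0.298 / 0.6044 ≈ 0.493.

0.493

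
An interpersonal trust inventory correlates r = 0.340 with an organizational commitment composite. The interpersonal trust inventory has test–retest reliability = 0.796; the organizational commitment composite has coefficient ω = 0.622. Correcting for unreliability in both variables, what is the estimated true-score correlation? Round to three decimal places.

r_true = r_obs / √(r_xx · r_yy) = 0.340 / √(0.796 × 0.622) = 0.340 / √0.495112 = 0.340 / 0.7036 ≈ 0.483.

0.483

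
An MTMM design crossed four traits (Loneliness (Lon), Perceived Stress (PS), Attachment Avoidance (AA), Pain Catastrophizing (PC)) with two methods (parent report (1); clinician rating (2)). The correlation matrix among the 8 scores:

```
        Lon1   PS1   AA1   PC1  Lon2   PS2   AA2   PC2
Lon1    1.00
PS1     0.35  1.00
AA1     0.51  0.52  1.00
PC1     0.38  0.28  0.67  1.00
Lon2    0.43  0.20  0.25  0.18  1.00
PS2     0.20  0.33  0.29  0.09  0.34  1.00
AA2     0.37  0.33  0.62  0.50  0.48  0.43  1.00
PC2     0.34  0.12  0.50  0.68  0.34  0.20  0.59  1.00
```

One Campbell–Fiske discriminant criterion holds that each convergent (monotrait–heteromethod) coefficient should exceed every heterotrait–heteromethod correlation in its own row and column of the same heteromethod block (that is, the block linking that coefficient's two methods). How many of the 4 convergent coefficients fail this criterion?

Checking each validity diagonal entry against its comparison values:
Lon (methods 1·2): 0.43 vs {0.20, 0.20, 0.37, 0.25, 0.34, 0.18} → pass.
PS (methods 1·2): 0.33 vs {0.20, 0.20, 0.33, 0.29, 0.12, 0.09} → fail.
AA (methods 1·2): 0.62 vs {0.25, 0.37, 0.29, 0.33, 0.50, 0.50} → pass.
PC (methods 1·2): 0.68 vs {0.18, 0.34, 0.09, 0.12, 0.50, 0.50} → pass.
1 of 4 fail.

1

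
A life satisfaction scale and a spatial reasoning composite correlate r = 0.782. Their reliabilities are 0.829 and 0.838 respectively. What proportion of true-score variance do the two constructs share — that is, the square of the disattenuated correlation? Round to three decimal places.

0.880

Disattenuated r = 0.782 / √(0.829 × 0.838) = 0.782 / 0.8335 = 0.9382.
Shared true-score variance = 0.9382² = 0.8802 ≈ 0.880.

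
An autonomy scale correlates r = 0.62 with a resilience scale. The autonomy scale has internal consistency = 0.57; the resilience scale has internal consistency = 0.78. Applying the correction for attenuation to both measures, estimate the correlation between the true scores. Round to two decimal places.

r_true = r_obs / √(r_xx · r_yy) = 0.62 / √(0.57 × 0.78) = 0.62 / √0.4446 = 0.62 / 0.6668 ≈ 0.93.

0.93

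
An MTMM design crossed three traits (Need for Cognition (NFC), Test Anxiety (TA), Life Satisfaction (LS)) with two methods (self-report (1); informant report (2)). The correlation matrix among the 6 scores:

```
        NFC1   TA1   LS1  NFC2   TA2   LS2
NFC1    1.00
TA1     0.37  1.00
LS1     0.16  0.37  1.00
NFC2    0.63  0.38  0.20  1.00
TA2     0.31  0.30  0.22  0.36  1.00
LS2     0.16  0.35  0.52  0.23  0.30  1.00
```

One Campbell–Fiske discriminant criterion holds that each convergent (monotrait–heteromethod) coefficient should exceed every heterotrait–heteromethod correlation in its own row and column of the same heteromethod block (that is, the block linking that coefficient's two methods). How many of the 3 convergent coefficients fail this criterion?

Convergent coefficients and their comparison sets:
NFC (methods 1·2): 0.63 vs {0.31, 0.38, 0.16, 0.20} → pass.
TA (methods 1·2): 0.30 vs {0.38, 0.31, 0.35, 0.22} → fail.
LS (methods 1·2): 0.52 vs {0.20, 0.16, 0.22, 0.35} → pass.
1 of 3 fail.

1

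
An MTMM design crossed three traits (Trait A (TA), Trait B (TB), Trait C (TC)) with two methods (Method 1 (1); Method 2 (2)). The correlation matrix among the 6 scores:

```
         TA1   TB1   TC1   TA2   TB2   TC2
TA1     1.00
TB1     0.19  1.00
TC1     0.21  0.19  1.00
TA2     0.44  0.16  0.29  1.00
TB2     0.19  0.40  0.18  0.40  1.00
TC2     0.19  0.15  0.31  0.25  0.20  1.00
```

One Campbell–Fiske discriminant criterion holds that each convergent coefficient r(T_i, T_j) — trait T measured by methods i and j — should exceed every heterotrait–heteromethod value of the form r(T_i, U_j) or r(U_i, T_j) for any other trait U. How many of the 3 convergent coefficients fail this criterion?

Checking each validity diagonal entry against its comparison values:
TA (methods 1·2): 0.44 vs {0.19, 0.16, 0.19, 0.29} → pass.
TB (methods 1·2): 0.40 vs {0.16, 0.19, 0.15, 0.18} → pass.
TC (methods 1·2): 0.31 vs {0.29, 0.19, 0.18, 0.15} → pass.
0 of 3 fail.

0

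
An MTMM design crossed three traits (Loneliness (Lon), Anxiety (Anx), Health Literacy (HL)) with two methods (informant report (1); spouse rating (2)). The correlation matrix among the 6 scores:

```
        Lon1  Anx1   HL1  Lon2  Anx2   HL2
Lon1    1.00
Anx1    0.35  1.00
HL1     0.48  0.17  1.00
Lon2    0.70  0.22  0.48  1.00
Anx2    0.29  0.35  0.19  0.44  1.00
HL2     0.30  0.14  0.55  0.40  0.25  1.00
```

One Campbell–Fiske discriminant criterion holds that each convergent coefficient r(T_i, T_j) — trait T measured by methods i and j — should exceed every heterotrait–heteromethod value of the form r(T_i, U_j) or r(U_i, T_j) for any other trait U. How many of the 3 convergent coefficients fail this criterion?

0

Checking each validity diagonal entry against its comparison values:
Lon (methods 1·2): 0.70 vs {0.29, 0.22, 0.30, 0.48} → pass.
Anx (methods 1·2): 0.35 vs {0.22, 0.29, 0.14, 0.19} → pass.
HL (methods 1·2): 0.55 vs {0.48, 0.30, 0.19, 0.14} → pass.
0 of 3 fail.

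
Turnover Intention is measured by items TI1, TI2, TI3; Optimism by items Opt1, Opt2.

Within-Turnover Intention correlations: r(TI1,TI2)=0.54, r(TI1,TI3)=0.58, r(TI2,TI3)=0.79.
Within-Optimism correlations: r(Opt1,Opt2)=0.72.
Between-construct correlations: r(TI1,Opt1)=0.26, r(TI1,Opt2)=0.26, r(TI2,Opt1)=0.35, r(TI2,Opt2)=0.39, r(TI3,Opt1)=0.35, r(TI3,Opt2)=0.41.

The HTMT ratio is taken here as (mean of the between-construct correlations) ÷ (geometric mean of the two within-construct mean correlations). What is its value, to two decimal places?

0.50

Mean between = 2.02/6 = 0.3367.
Mean within-TI = 1.91/3 = 0.6367; mean within-Opt = 0.72/1 = 0.7200.
Geometric mean = √(0.6367 × 0.7200) = 0.6771.
HTMT = 0.3367 / 0.6771 = 0.50.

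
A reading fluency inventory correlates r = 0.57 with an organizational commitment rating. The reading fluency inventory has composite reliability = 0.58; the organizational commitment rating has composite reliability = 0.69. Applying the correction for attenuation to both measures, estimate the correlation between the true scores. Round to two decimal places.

r_true = r_obs / √(r_xx · r_yy) = 0.57 / √(0.58 × 0.69) = 0.57 / √0.4002 = 0.57 / 0.6326 ≈ 0.90.

0.90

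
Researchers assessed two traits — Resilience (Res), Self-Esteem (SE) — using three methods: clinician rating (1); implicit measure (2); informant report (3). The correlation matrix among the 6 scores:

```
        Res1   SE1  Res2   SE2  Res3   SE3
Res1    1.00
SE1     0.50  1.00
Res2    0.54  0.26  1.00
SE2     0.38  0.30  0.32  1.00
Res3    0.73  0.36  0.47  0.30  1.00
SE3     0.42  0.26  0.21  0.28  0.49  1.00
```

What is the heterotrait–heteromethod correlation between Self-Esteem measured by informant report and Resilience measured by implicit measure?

0.21

Different traits and methods: r(SE3, Res2) = 0.21.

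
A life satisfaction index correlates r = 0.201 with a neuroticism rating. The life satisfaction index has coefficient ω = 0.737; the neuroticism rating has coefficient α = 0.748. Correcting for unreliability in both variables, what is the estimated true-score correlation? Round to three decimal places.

0.271

r_true = r_obs / √(r_xx · r_yy) = 0.201 / √(0.737 × 0.748) = 0.201 / √0.551276 = 0.201 / 0.7425 ≈ 0.271.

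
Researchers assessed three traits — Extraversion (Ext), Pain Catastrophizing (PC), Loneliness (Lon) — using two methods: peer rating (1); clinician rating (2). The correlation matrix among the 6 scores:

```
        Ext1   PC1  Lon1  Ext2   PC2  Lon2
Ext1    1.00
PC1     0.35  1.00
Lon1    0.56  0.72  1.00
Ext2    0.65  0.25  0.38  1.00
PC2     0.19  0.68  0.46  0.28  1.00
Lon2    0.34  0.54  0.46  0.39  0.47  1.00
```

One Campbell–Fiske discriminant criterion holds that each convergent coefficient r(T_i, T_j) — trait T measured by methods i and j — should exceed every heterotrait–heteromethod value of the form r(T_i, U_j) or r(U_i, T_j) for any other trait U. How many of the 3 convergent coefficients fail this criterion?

1

Convergent coefficients and their comparison sets:
Ext (methods 1·2): 0.65 vs {0.19, 0.25, 0.34, 0.38} → pass.
PC (methods 1·2): 0.68 vs {0.25, 0.19, 0.54, 0.46} → pass.
Lon (methods 1·2): 0.46 vs {0.38, 0.34, 0.46, 0.54} → fail.
1 of 3 fail.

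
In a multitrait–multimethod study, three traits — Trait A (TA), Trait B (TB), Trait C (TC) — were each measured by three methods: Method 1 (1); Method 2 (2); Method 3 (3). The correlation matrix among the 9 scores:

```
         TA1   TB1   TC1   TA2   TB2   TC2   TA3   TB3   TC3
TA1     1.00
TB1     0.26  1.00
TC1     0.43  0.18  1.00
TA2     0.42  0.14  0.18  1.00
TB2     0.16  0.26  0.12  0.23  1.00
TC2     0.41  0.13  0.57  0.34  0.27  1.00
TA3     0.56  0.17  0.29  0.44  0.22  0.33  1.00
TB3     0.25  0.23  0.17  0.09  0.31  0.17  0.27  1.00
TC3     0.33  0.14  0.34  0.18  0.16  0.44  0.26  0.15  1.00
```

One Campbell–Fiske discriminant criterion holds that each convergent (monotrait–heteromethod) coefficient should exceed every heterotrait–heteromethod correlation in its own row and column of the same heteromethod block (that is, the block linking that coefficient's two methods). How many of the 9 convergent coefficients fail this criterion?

1

Each convergent coefficient versus the relevant comparison correlations:
TA (methods 1·2): 0.42 vs {0.16, 0.14, 0.41, 0.18} → pass.
TA (methods 1·3): 0.56 vs {0.25, 0.17, 0.33, 0.29} → pass.
TA (methods 2·3): 0.44 vs {0.09, 0.22, 0.18, 0.33} → pass.
TB (methods 1·2): 0.26 vs {0.14, 0.16, 0.13, 0.12} → pass.
TB (methods 1·3): 0.23 vs {0.17, 0.25, 0.14, 0.17} → fail.
TB (methods 2·3): 0.31 vs {0.22, 0.09, 0.16, 0.17} → pass.
TC (methods 1·2): 0.57 vs {0.18, 0.41, 0.12, 0.13} → pass.
TC (methods 1·3): 0.34 vs {0.29, 0.33, 0.17, 0.14} → pass.
TC (methods 2·3): 0.44 vs {0.33, 0.18, 0.17, 0.16} → pass.
1 of 9 fail.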